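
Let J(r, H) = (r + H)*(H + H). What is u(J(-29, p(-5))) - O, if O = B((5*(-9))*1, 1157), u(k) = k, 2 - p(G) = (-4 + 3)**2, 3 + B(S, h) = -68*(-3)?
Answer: -257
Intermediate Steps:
B(S, h) = 201 (B(S, h) = -3 - 68*(-3) = -3 + 204 = 201)
p(G) = 1 (p(G) = 2 - (-4 + 3)**2 = 2 - 1*(-1)**2 = 2 - 1*1 = 2 - 1 = 1)
J(r, H) = 2*H*(H + r) (J(r, H) = (H + r)*(2*H) = 2*H*(H + r))
O = 201
u(J(-29, p(-5))) - O = 2*1*(1 - 29) - 1*201 = 2*1*(-28) - 201 = -56 - 201 = -257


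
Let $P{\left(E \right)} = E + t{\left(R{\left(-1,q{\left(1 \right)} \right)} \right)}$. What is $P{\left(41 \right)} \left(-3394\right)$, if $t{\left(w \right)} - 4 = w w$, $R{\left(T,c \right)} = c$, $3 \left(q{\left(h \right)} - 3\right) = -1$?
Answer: $- \frac{1591786}{9} \approx -1.7687 \cdot 10^{5}$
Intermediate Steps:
$q{\left(h \right)} = \frac{8}{3}$ ($q{\left(h \right)} = 3 + \frac{1}{3} \left(-1\right) = 3 - \frac{1}{3} = \frac{8}{3}$)
$t{\left(w \right)} = 4 + w^{2}$ ($t{\left(w \right)} = 4 + w w = 4 + w^{2}$)
$P{\left(E \right)} = \frac{100}{9} + E$ ($P{\left(E \right)} = E + \left(4 + \left(\frac{8}{3}\right)^{2}\right) = E + \left(4 + \frac{64}{9}\right) = E + \frac{100}{9} = \frac{100}{9} + E$)
$P{\left(41 \right)} \left(-3394\right) = \left(\frac{100}{9} + 41\right) \left(-3394\right) = \frac{469}{9} \left(-3394\right) = - \frac{1591786}{9}$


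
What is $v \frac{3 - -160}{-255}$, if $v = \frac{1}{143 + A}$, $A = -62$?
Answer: $- \frac{163}{20655} \approx -0.0078916$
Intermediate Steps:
$v = \frac{1}{81}$ ($v = \frac{1}{143 - 62} = \frac{1}{81} \approx 0.012346$)
$v \frac{3 - -160}{-255} = \frac{\left(3 - -160\right) \frac{1}{-255}}{81} = \frac{\left(3 + 160\right) \left(- \frac{1}{255}\right)}{81} = \frac{163 \left(- \frac{1}{255}\right)}{81} = \frac{1}{81} \left(- \frac{163}{255}\right) = - \frac{163}{20655}$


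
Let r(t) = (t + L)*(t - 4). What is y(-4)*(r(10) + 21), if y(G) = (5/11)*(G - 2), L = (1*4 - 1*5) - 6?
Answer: -1170/11 ≈ -106.36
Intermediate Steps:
L = -7 (L = (4 - 5) - 6 = -1 - 6 = -7)
r(t) = (-7 + t)*(-4 + t) (r(t) = (t - 7)*(t - 4) = (-7 + t)*(-4 + t))
y(G) = -10/11 + 5*G/11 (y(G) = (5*(1/11))*(-2 + G) = 5*(-2 + G)/11 = -10/11 + 5*G/11)
y(-4)*(r(10) + 21) = (-10/11 + (5/11)*(-4))*((28 + 10² - 11*10) + 21) = (-10/11 - 20/11)*((28 + 100 - 110) + 21) = -30*(18 + 21)/11 = -30/11*39 = -1170/11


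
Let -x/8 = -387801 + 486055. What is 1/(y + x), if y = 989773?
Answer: 1/203741 ≈ 4.9082e-6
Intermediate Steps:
x = -786032 (x = -8*(-387801 + 486055) = -8*98254 = -786032)
1/(y + x) = 1/(989773 - 786032) = 1/203741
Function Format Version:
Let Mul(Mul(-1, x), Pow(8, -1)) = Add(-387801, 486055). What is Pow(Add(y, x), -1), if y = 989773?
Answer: Rational(1, 203741) ≈ 4.9082e-6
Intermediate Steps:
x = -786032 (x = Mul(-8, Add(-387801, 486055)) = Mul(-8, 98254) = -786032)
Pow(Add(y, x), -1) = Pow(Add(989773, -786032), -1) = Pow(203741, -1) = Rational(1, 203741)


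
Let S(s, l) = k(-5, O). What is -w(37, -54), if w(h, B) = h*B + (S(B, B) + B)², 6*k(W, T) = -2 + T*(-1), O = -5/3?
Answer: -299377/324 ≈ -924.00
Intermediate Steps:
O = -5/3 (O = -5*⅓ = -5/3 ≈ -1.6667)
k(W, T) = -⅓ - T/6 (k(W, T) = (-2 + T*(-1))/6 = (-2 - T)/6 = -⅓ - T/6)
S(s, l) = -1/18 (S(s, l) = -⅓ - ⅙*(-5/3) = -⅓ + 5/18 = -1/18)
w(h, B) = (-1/18 + B)² + B*h (w(h, B) = h*B + (-1/18 + B)² = B*h + (-1/18 + B)² = (-1/18 + B)² + B*h)
-w(37, -54) = -((-1 + 18*(-54))²/324 - 54*37) = -((-1 - 972)²/324 - 1998) = -((1/324)*(-973)² - 1998) = -((1/324)*946729 - 1998) = -(946729/324 - 1998) = -1*299377/324 = -299377/324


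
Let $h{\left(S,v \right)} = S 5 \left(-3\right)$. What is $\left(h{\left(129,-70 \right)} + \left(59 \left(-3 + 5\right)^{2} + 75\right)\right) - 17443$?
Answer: $-19067$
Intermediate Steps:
$h{\left(S,v \right)} = - 15 S$ ($h{\left(S,v \right)} = 5 S \left(-3\right) = - 15 S$)
$\left(h{\left(129,-70 \right)} + \left(59 \left(-3 + 5\right)^{2} + 75\right)\right) - 17443 = \left(\left(-15\right) 129 + \left(59 \left(-3 + 5\right)^{2} + 75\right)\right) - 17443 = \left(-1935 + \left(59 \cdot 2^{2} + 75\right)\right) - 17443 = \left(-1935 + \left(59 \cdot 4 + 75\right)\right) - 17443 = \left(-1935 + \left(236 + 75\right)\right) - 17443 = \left(-1935 + 311\right) - 17443 = -1624 - 17443 = -19067$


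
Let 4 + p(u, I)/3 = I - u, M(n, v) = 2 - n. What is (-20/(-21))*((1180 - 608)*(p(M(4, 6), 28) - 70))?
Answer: 91520/21 ≈ 4358.1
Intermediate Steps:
p(u, I) = -12 - 3*u + 3*I (p(u, I) = -12 + 3*(I - u) = -12 + (-3*u + 3*I) = -12 - 3*u + 3*I)
(-20/(-21))*((1180 - 608)*(p(M(4, 6), 28) - 70)) = (-20/(-21))*((1180 - 608)*((-12 - 3*(2 - 1*4) + 3*28) - 70)) = (-20*(-1/21))*(572*((-12 - 3*(2 - 4) + 84) - 70)) = 20*(572*((-12 - 3*(-2) + 84) - 70))/21 = 20*(572*((-12 + 6 + 84) - 70))/21 = 20*(572*(78 - 70))/21 = 20*(572*8)/21 = (20/21)*4576 = 91520/21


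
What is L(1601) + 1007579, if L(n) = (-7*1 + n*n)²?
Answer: 6569964489215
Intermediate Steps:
L(n) = (-7 + n²)²
L(1601) + 1007579 = (-7 + 1601²)² + 1007579 = (-7 + 2563201)² + 1007579 = 2563194² + 1007579 = 6569963481636 + 1007579 = 6569964489215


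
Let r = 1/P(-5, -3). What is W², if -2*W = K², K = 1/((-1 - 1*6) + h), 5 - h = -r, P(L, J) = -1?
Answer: 1/324 ≈ 0.0030864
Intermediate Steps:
r = -1 (r = 1/(-1) = -1)
h = 4 (h = 5 - (-1)*(-1) = 5 - 1*1 = 5 - 1 = 4)
K = -⅓ (K = 1/((-1 - 1*6) + 4) = 1/((-1 - 6) + 4) = 1/(-7 + 4) = 1/(-3) = -⅓ ≈ -0.33333)
W = -1/18 (W = -(-⅓)²/2 = -½*⅑ = -1/18 ≈ -0.055556)
W² = (-1/18)² = 1/324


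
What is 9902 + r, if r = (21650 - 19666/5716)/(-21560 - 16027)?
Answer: 1063647076825/107423646 ≈ 9901.4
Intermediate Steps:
r = -61865867/107423646 (r = (21650 - 19666*1/5716)/(-37587) = (21650 - 9833/2858)*(-1/37587) = (61865867/2858)*(-1/37587) = -61865867/107423646 ≈ -0.57591)
9902 + r = 9902 - 61865867/107423646 = 1063647076825/107423646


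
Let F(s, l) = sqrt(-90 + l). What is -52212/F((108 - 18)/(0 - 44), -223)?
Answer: 52212*I*sqrt(313)/313 ≈ 2951.2*I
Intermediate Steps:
-52212/F((108 - 18)/(0 - 44), -223) = -52212/sqrt(-90 - 223) = -52212*(-I*sqrt(313)/313) = -(-52212)*I*sqrt(313)/313 = 52212*I*sqrt(313)/313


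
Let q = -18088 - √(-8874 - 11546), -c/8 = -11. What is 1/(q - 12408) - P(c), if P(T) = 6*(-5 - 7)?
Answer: 16740468224/232506609 + I*√5105/465013218 ≈ 72.0 + 1.5365e-7*I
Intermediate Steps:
c = 88 (c = -8*(-11) = 88)
q = -18088 - 2*I*√5105 (q = -18088 - √(-20420) = -18088 - 2*I*√5105 ≈ -18088.0 - 142.9*I)
P(T) = -72 (P(T) = 6*(-12) = -72)
1/(q - 12408) - P(c) = 1/((-18088 - 2*I*√5105) - 12408) - 1*(-72) = 1/(-30496 - 2*I*√5105) + 72 = 72 + 1/(-30496 - 2*I*√5105)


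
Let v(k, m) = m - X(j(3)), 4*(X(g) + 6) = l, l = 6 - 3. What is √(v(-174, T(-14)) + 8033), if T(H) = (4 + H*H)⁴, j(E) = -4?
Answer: √6400032153/2 ≈ 40000.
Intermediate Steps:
l = 3
T(H) = (4 + H²)⁴
X(g) = -21/4 (X(g) = -6 + (¼)*3 = -6 + ¾ = -21/4)
v(k, m) = 21/4 + m (v(k, m) = m - 1*(-21/4) = m + 21/4 = 21/4 + m)
√(v(-174, T(-14)) + 8033) = √((21/4 + (4 + (-14)²)⁴) + 8033) = √((21/4 + (4 + 196)⁴) + 8033) = √((21/4 + 200⁴) + 8033) = √((21/4 + 1600000000) + 8033) = √(6400000021/4 + 8033) = √(6400032153/4) = √6400032153/2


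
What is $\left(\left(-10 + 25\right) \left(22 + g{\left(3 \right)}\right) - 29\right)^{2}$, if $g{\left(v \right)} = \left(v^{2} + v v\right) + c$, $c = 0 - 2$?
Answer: $292681$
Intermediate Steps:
$c = -2$
$g{\left(v \right)} = -2 + 2 v^{2}$ ($g{\left(v \right)} = \left(v^{2} + v v\right) - 2 = \left(v^{2} + v^{2}\right) - 2 = 2 v^{2} - 2 = -2 + 2 v^{2}$)
$\left(\left(-10 + 25\right) \left(22 + g{\left(3 \right)}\right) - 29\right)^{2} = \left(\left(-10 + 25\right) \left(22 - \left(2 - 2 \cdot 3^{2}\right)\right) - 29\right)^{2} = \left(15 \left(22 + \left(-2 + 2 \cdot 9\right)\right) - 29\right)^{2} = \left(15 \left(22 + \left(-2 + 18\right)\right) - 29\right)^{2} = \left(15 \left(22 + 16\right) - 29\right)^{2} = \left(15 \cdot 38 - 29\right)^{2} = \left(570 - 29\right)^{2} = 541^{2} = 292681$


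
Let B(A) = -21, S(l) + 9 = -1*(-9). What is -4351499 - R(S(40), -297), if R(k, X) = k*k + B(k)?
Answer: -4351478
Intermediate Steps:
S(l) = 0 (S(l) = -9 - 1*(-9) = -9 + 9 = 0)
R(k, X) = -21 + k² (R(k, X) = k*k - 21 = k² - 21 = -21 + k²)
-4351499 - R(S(40), -297) = -4351499 - (-21 + 0²) = -4351499 - (-21 + 0) = -4351499 - 1*(-21) = -4351499 + 21 = -4351478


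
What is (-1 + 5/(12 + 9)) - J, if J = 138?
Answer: -2914/21 ≈ -138.76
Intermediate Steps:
(-1 + 5/(12 + 9)) - J = (-1 + 5/(12 + 9)) - 1*138 = (-1 + 5/21) - 138 = -16/21 - 138 = -2914/21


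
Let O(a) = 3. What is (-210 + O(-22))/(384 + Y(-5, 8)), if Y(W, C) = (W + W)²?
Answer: -207/484 ≈ -0.42769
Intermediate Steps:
Y(W, C) = 4*W² (Y(W, C) = (2*W)² = 4*W²)
(-210 + O(-22))/(384 + Y(-5, 8)) = (-210 + 3)/(384 + 4*(-5)²) = -207/(384 + 4*25) = -207/(384 + 100) = -207/484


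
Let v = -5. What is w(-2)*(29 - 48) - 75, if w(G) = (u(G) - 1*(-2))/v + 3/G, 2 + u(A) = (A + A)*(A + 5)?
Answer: -921/10 ≈ -92.100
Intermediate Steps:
u(A) = -2 + 2*A*(5 + A) (u(A) = -2 + (A + A)*(A + 5) = -2 + (2*A)*(5 + A) = -2 + 2*A*(5 + A))
w(G) = -2*G + 3/G - 2*G²/5 (w(G) = ((-2 + 2*G² + 10*G) - 1*(-2))/(-5) + 3/G = ((-2 + 2*G² + 10*G) + 2)*(-⅕) + 3/G = (2*G² + 10*G)*(-⅕) + 3/G = (-2*G - 2*G²/5) + 3/G = -2*G + 3/G - 2*G²/5)
w(-2)*(29 - 48) - 75 = ((⅕)*(15 - 2*(-2)²*(5 - 2))/(-2))*(29 - 48) - 75 = ((⅕)*(-½)*(15 - 2*4*3))*(-19) - 75 = ((⅕)*(-½)*(15 - 24))*(-19) - 75 = ((⅕)*(-½)*(-9))*(-19) - 75 = (9/10)*(-19) - 75 = -171/10 - 75 = -921/10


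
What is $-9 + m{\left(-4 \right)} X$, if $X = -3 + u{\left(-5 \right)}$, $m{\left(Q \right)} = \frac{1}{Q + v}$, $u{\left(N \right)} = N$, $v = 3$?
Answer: $-1$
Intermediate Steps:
$m{\left(Q \right)} = \frac{1}{3 + Q}$ ($m{\left(Q \right)} = \frac{1}{Q + 3} = \frac{1}{3 + Q}$)
$X = -8$ ($X = -3 - 5 = -8$)
$-9 + m{\left(-4 \right)} X = -9 + \frac{1}{3 - 4} \left(-8\right) = -9 + \frac{1}{-1} \left(-8\right) = -9 - -8 = -9 + 8 = -1$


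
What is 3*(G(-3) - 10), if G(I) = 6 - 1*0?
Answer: -12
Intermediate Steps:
G(I) = 6 (G(I) = 6 + 0 = 6)
3*(G(-3) - 10) = 3*(6 - 10) = 3*(-4) = -12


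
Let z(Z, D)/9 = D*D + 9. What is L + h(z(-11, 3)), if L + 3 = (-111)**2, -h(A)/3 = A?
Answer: 11832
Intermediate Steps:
z(Z, D) = 81 + 9*D**2 (z(Z, D) = 9*(D*D + 9) = 9*(D**2 + 9) = 9*(9 + D**2) = 81 + 9*D**2)
h(A) = -3*A
L = 12318 (L = -3 + (-111)**2 = -3 + 12321 = 12318)
L + h(z(-11, 3)) = 12318 - 3*(81 + 9*3**2) = 12318 - 3*(81 + 9*9) = 12318 - 3*(81 + 81) = 12318 - 3*162 = 12318 - 486 = 11832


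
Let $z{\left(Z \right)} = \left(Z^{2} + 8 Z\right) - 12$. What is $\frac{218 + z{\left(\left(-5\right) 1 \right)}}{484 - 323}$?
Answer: $\frac{191}{161} \approx 1.1863$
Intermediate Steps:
$z{\left(Z \right)} = -12 + Z^{2} + 8 Z$
$\frac{218 + z{\left(\left(-5\right) 1 \right)}}{484 - 323} = \frac{218 + \left(-12 + \left(\left(-5\right) 1\right)^{2} + 8 \left(\left(-5\right) 1\right)\right)}{484 - 323} = \frac{218 + \left(-12 + \left(-5\right)^{2} + 8 \left(-5\right)\right)}{161} = \left(218 - 27\right) \frac{1}{161} = 191 \cdot \frac{1}{161} = \frac{191}{161}$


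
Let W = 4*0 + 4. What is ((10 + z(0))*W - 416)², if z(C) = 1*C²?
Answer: 141376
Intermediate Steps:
z(C) = C²
W = 4 (W = 0 + 4 = 4)
((10 + z(0))*W - 416)² = ((10 + 0²)*4 - 416)² = ((10 + 0)*4 - 416)² = (10*4 - 416)² = (40 - 416)² = (-376)² = 141376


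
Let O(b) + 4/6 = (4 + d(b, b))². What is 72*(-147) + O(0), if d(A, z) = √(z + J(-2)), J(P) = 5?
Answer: -31691/3 + 8*√5 ≈ -10546.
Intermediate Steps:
d(A, z) = √(5 + z) (d(A, z) = √(z + 5) = √(5 + z))
O(b) = -⅔ + (4 + √(5 + b))²
72*(-147) + O(0) = 72*(-147) + (61/3 + 0 + 8*√(5 + 0)) = -10584 + (61/3 + 0 + 8*√5) = -10584 + (61/3 + 8*√5) = -31691/3 + 8*√5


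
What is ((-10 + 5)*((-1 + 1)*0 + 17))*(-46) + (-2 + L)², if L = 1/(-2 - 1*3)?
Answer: 97871/25 ≈ 3914.8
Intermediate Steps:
L = -⅕ (L = 1/(-2 - 3) = 1/(-5) = -⅕ ≈ -0.20000)
((-10 + 5)*((-1 + 1)*0 + 17))*(-46) + (-2 + L)² = ((-10 + 5)*((-1 + 1)*0 + 17))*(-46) + (-2 - ⅕)² = -5*(0*0 + 17)*(-46) + (-11/5)² = -5*(0 + 17)*(-46) + 121/25 = -5*17*(-46) + 121/25 = -85*(-46) + 121/25 = 3910 + 121/25 = 97871/25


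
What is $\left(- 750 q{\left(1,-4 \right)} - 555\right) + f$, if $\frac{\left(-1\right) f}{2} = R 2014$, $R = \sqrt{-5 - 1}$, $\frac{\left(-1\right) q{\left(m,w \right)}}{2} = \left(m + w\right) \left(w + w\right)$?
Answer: $35445 - 4028 i \sqrt{6} \approx 35445.0 - 9866.5 i$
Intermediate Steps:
$q{\left(m,w \right)} = - 4 w \left(m + w\right)$ ($q{\left(m,w \right)} = - 2 \left(m + w\right) \left(w + w\right) = - 2 \left(m + w\right) 2 w = - 2 \cdot 2 w \left(m + w\right) = - 4 w \left(m + w\right)$)
$R = i \sqrt{6}$ ($R = \sqrt{-6} = i \sqrt{6} \approx 2.4495 i$)
$f = - 4028 i \sqrt{6}$ ($f = - 2 i \sqrt{6} \cdot 2014 = - 2 \cdot 2014 i \sqrt{6} = - 4028 i \sqrt{6} \approx - 9866.5 i$)
$\left(- 750 q{\left(1,-4 \right)} - 555\right) + f = \left(- 750 \left(\left(-4\right) \left(-4\right) \left(1 - 4\right)\right) - 555\right) - 4028 i \sqrt{6} = \left(- 750 \left(\left(-4\right) \left(-4\right) \left(-3\right)\right) - 555\right) - 4028 i \sqrt{6} = \left(\left(-750\right) \left(-48\right) - 555\right) - 4028 i \sqrt{6} = \left(36000 - 555\right) - 4028 i \sqrt{6} = 35445 - 4028 i \sqrt{6}$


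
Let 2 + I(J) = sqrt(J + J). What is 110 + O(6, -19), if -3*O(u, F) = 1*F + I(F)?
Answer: 117 - I*sqrt(38)/3 ≈ 117.0 - 2.0548*I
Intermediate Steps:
I(J) = -2 + sqrt(2)*sqrt(J) (I(J) = -2 + sqrt(J + J) = -2 + sqrt(2*J) = -2 + sqrt(2)*sqrt(J))
O(u, F) = 2/3 - F/3 - sqrt(2)*sqrt(F)/3 (O(u, F) = -(1*F + (-2 + sqrt(2)*sqrt(F)))/3 = -(F + (-2 + sqrt(2)*sqrt(F)))/3 = -(-2 + F + sqrt(2)*sqrt(F))/3 = 2/3 - F/3 - sqrt(2)*sqrt(F)/3)
110 + O(6, -19) = 110 + (2/3 - 1/3*(-19) - sqrt(2)*sqrt(-19)/3) = 110 + (2/3 + 19/3 - sqrt(2)*I*sqrt(19)/3) = 110 + (2/3 + 19/3 - I*sqrt(38)/3) = 110 + (7 - I*sqrt(38)/3) = 117 - I*sqrt(38)/3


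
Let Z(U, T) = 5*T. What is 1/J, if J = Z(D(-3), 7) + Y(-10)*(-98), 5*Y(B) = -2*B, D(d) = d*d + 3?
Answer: -1/357 ≈ -0.0028011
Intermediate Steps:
D(d) = 3 + d² (D(d) = d² + 3 = 3 + d²)
Y(B) = -2*B/5 (Y(B) = (-2*B)/5 = -2*B/5)
J = -357 (J = 5*7 - ⅖*(-10)*(-98) = 35 + 4*(-98) = 35 - 392 = -357)
1/J = 1/(-357) = -1/357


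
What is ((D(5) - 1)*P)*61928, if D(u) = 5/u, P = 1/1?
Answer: 0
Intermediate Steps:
P = 1
((D(5) - 1)*P)*61928 = ((5/5 - 1)*1)*61928 = ((5*(1/5) - 1)*1)*61928 = ((1 - 1)*1)*61928 = (0*1)*61928 = 0*61928 = 0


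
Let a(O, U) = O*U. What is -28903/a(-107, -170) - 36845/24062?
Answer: -341418634/109421945 ≈ -3.1202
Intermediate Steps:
-28903/a(-107, -170) - 36845/24062 = -28903/((-107*(-170))) - 36845/24062 = -28903/18190 - 36845*1/24062 = -28903*1/18190 - 36845/24062 = -28903/18190 - 36845/24062 = -341418634/109421945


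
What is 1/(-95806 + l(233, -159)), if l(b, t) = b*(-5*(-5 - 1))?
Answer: -1/88816 ≈ -1.1259e-5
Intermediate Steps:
l(b, t) = 30*b (l(b, t) = b*(-5*(-6)) = b*30 = 30*b)
1/(-95806 + l(233, -159)) = 1/(-95806 + 30*233) = 1/(-95806 + 6990) = 1/(-88816) = -1/88816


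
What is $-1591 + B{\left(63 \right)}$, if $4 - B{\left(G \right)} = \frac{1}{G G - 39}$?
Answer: $- \frac{6236911}{3930} \approx -1587.0$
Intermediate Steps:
$B{\left(G \right)} = 4 - \frac{1}{-39 + G^{2}}$ ($B{\left(G \right)} = 4 - \frac{1}{G G - 39} = 4 - \frac{1}{G^{2} - 39} = 4 - \frac{1}{-39 + G^{2}}$)
$-1591 + B{\left(63 \right)} = -1591 + \frac{-157 + 4 \cdot 63^{2}}{-39 + 63^{2}} = -1591 + \frac{-157 + 4 \cdot 3969}{-39 + 3969} = -1591 + \frac{-157 + 15876}{3930} = -1591 + \frac{1}{3930} \cdot 15719 = -1591 + \frac{15719}{3930} = - \frac{6236911}{3930}$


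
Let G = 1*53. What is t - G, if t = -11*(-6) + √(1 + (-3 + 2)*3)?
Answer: 13 + I*√2 ≈ 13.0 + 1.4142*I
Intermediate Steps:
t = 66 + I*√2 (t = 66 + √(1 - 1*3) = 66 + √(1 - 3) = 66 + √(-2) = 66 + I*√2 ≈ 66.0 + 1.4142*I)
G = 53
t - G = (66 + I*√2) - 1*53 = (66 + I*√2) - 53 = 13 + I*√2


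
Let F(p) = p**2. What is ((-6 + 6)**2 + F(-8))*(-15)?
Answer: -960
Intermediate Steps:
((-6 + 6)**2 + F(-8))*(-15) = ((-6 + 6)**2 + (-8)**2)*(-15) = (0**2 + 64)*(-15) = (0 + 64)*(-15) = 64*(-15) = -960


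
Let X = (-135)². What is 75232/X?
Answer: 75232/18225 ≈ 4.1280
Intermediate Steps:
X = 18225
75232/X = 75232/18225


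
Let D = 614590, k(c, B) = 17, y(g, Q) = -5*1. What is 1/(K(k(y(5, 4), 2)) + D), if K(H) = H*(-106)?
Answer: 1/612788 ≈ 1.6319e-6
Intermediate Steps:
y(g, Q) = -5
K(H) = -106*H
1/(K(k(y(5, 4), 2)) + D) = 1/(-106*17 + 614590) = 1/(-1802 + 614590) = 1/612788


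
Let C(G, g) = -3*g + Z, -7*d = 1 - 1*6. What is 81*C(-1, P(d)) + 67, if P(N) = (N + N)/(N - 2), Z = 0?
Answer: 337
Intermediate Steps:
d = 5/7 (d = -(1 - 1*6)/7 = -(1 - 6)/7 = -⅐*(-5) = 5/7 ≈ 0.71429)
P(N) = 2*N/(-2 + N) (P(N) = (2*N)/(-2 + N) = 2*N/(-2 + N))
C(G, g) = -3*g (C(G, g) = -3*g + 0 = -3*g)
81*C(-1, P(d)) + 67 = 81*(-6*5/(7*(-2 + 5/7))) + 67 = 81*(-6*5/(7*(-9/7))) + 67 = 81*(-6*5*(-7)/(7*9)) + 67 = 81*(-3*(-10/9)) + 67 = 81*(10/3) + 67 = 270 + 67 = 337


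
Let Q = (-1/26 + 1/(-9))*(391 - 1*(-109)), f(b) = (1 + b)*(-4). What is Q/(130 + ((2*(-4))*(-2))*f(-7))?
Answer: -4375/30069 ≈ -0.14550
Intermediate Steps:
f(b) = -4 - 4*b
Q = -8750/117 (Q = (-1*1/26 + 1*(-1/9))*(391 + 109) = (-1/26 - 1/9)*500 = -35/234*500 = -8750/117 ≈ -74.786)
Q/(130 + ((2*(-4))*(-2))*f(-7)) = -8750/(117*(130 + ((2*(-4))*(-2))*(-4 - 4*(-7)))) = -8750/(117*(130 + (-8*(-2))*(-4 + 28))) = -8750/(117*(130 + 16*24)) = -8750/(117*(130 + 384)) = -8750/117/514 = -8750/117*1/514 = -4375/30069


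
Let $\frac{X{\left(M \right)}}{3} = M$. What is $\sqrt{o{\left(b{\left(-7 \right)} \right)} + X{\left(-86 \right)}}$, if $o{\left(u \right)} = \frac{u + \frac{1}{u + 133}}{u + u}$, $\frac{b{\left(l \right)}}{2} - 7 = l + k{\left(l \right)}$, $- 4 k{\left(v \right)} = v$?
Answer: $\frac{i \sqrt{76764558}}{546} \approx 16.047 i$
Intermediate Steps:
$k{\left(v \right)} = - \frac{v}{4}$
$X{\left(M \right)} = 3 M$
$b{\left(l \right)} = 14 + \frac{3 l}{2}$ ($b{\left(l \right)} = 14 + 2 \left(l - \frac{l}{4}\right) = 14 + 2 \frac{3 l}{4} = 14 + \frac{3 l}{2}$)
$o{\left(u \right)} = \frac{u + \frac{1}{133 + u}}{2 u}$
$\sqrt{o{\left(b{\left(-7 \right)} \right)} + X{\left(-86 \right)}} = \sqrt{\frac{1 + \left(14 + \frac{3}{2} \left(-7\right)\right)^{2} + 133 \left(14 + \frac{3}{2} \left(-7\right)\right)}{2 \left(14 + \frac{3}{2} \left(-7\right)\right) \left(133 + \left(14 + \frac{3}{2} \left(-7\right)\right)\right)} + 3 \left(-86\right)} = \sqrt{\frac{1 + \left(14 - \frac{21}{2}\right)^{2} + 133 \left(14 - \frac{21}{2}\right)}{2 \left(14 - \frac{21}{2}\right) \left(133 + \left(14 - \frac{21}{2}\right)\right)} - 258} = \sqrt{\frac{1 + \left(\frac{7}{2}\right)^{2} + 133 \cdot \frac{7}{2}}{2 \cdot \frac{7}{2} \left(133 + \frac{7}{2}\right)} - 258} = \sqrt{\frac{1}{2} \cdot \frac{2}{7} \frac{1}{\frac{273}{2}} \left(1 + \frac{49}{4} + \frac{931}{2}\right) - 258} = \sqrt{\frac{1}{2} \cdot \frac{2}{7} \cdot \frac{2}{273} \cdot \frac{1915}{4} - 258} = \sqrt{\frac{1915}{3822} - 258} = \sqrt{- \frac{984161}{3822}} = \frac{i \sqrt{76764558}}{546}$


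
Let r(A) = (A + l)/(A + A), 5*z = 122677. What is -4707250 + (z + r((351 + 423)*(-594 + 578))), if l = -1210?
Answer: -289953654047/61920 ≈ -4.6827e+6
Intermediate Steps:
z = 122677/5 (z = (⅕)*122677 = 122677/5 ≈ 24535.)
r(A) = (-1210 + A)/(2*A) (r(A) = (A - 1210)/(A + A) = (-1210 + A)/((2*A)) = (-1210 + A)*(1/(2*A)) = (-1210 + A)/(2*A))
-4707250 + (z + r((351 + 423)*(-594 + 578))) = -4707250 + (122677/5 + (-1210 + (351 + 423)*(-594 + 578))/(2*(((351 + 423)*(-594 + 578))))) = -4707250 + (122677/5 + (-1210 + 774*(-16))/(2*((774*(-16))))) = -4707250 + (122677/5 + (½)*(-1210 - 12384)/(-12384)) = -4707250 + (122677/5 + (½)*(-1/12384)*(-13594)) = -4707250 + (122677/5 + 6797/12384) = -4707250 + 1519265953/61920 = -289953654047/61920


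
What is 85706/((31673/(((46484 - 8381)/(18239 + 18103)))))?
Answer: 544275953/191843361 ≈ 2.8371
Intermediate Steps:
85706/((31673/(((46484 - 8381)/(18239 + 18103))))) = 85706/((31673/((38103/36342)))) = 85706/((31673/((38103*(1/36342))))) = 85706/((31673/(12701/12114))) = 85706/((31673*(12114/12701))) = 85706/(383686722/12701) = 85706*(12701/383686722) = 544275953/191843361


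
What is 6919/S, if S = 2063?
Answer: 6919/2063 ≈ 3.3539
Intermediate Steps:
6919/S = 6919/2063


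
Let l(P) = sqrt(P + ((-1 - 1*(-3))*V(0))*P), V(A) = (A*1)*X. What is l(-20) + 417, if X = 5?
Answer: 417 + 2*I*sqrt(5) ≈ 417.0 + 4.4721*I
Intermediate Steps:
V(A) = 5*A (V(A) = (A*1)*5 = A*5 = 5*A)
l(P) = sqrt(P) (l(P) = sqrt(P + ((-1 - 1*(-3))*(5*0))*P) = sqrt(P + ((-1 + 3)*0)*P) = sqrt(P + (2*0)*P) = sqrt(P + 0*P) = sqrt(P + 0) = sqrt(P))
l(-20) + 417 = sqrt(-20) + 417 = 2*I*sqrt(5) + 417 = 417 + 2*I*sqrt(5)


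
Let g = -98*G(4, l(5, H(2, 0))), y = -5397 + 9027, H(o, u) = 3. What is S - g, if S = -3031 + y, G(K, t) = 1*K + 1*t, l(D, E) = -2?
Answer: 795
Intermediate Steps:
y = 3630
G(K, t) = K + t
g = -196 (g = -98*(4 - 2) = -98*2 = -196)
S = 599 (S = -3031 + 3630 = 599)
S - g = 599 - 1*(-196) = 599 + 196 = 795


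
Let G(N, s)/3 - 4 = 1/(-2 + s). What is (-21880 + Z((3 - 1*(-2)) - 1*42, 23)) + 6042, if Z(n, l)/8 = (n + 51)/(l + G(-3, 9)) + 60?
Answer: -476000/31 ≈ -15355.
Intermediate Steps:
G(N, s) = 12 + 3/(-2 + s)
Z(n, l) = 480 + 8*(51 + n)/(87/7 + l) (Z(n, l) = 8*((n + 51)/(l + 3*(-7 + 4*9)/(-2 + 9)) + 60) = 8*((51 + n)/(l + 3*(-7 + 36)/7) + 60) = 8*((51 + n)/(l + 3*(⅐)*29) + 60) = 8*((51 + n)/(l + 87/7) + 60) = 8*((51 + n)/(87/7 + l) + 60) = 8*(60 + (51 + n)/(87/7 + l)) = 480 + 8*(51 + n)/(87/7 + l))
(-21880 + Z((3 - 1*(-2)) - 1*42, 23)) + 6042 = (-21880 + 8*(5577 + 7*((3 - 1*(-2)) - 1*42) + 420*23)/(87 + 7*23)) + 6042 = (-21880 + 8*(5577 + 7*((3 + 2) - 42) + 9660)/(87 + 161)) + 6042 = (-21880 + 8*(5577 + 7*(5 - 42) + 9660)/248) + 6042 = (-21880 + 8*(1/248)*(5577 + 7*(-37) + 9660)) + 6042 = (-21880 + 8*(1/248)*(5577 - 259 + 9660)) + 6042 = (-21880 + 8*(1/248)*14978) + 6042 = (-21880 + 14978/31) + 6042 = -663302/31 + 6042 = -476000/31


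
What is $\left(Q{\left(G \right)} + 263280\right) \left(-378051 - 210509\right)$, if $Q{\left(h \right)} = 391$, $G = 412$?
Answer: $-155186203760$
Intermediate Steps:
$\left(Q{\left(G \right)} + 263280\right) \left(-378051 - 210509\right) = \left(391 + 263280\right) \left(-378051 - 210509\right) = 263671 \left(-588560\right) = -155186203760$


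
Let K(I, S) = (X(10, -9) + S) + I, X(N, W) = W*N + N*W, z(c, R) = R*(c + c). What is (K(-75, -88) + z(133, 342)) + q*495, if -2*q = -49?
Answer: 205513/2 ≈ 1.0276e+5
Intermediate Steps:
q = 49/2 (q = -½*(-49) = 49/2 ≈ 24.500)
z(c, R) = 2*R*c (z(c, R) = R*(2*c) = 2*R*c)
X(N, W) = 2*N*W (X(N, W) = N*W + N*W = 2*N*W)
K(I, S) = -180 + I + S (K(I, S) = (2*10*(-9) + S) + I = (-180 + S) + I = -180 + I + S)
(K(-75, -88) + z(133, 342)) + q*495 = ((-180 - 75 - 88) + 2*342*133) + (49/2)*495 = (-343 + 90972) + 24255/2 = 90629 + 24255/2 = 205513/2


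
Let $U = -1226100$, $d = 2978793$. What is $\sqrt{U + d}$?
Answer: $\sqrt{1752693} \approx 1323.9$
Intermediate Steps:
$\sqrt{U + d} = \sqrt{-1226100 + 2978793} = \sqrt{1752693}$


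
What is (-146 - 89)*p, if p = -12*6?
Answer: 16920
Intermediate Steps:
p = -72
(-146 - 89)*p = (-146 - 89)*(-72) = -235*(-72) = 16920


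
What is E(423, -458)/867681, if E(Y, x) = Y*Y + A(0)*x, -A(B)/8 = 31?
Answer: 292513/867681 ≈ 0.33712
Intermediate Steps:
A(B) = -248 (A(B) = -8*31 = -248)
E(Y, x) = Y**2 - 248*x (E(Y, x) = Y*Y - 248*x = Y**2 - 248*x)
E(423, -458)/867681 = (423**2 - 248*(-458))/867681 = (178929 + 113584)*(1/867681) = 292513*(1/867681) = 292513/867681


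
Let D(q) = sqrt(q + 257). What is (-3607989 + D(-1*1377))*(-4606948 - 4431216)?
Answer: 32609596292196 - 36152656*I*sqrt(70) ≈ 3.261e+13 - 3.0247e+8*I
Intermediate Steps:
D(q) = sqrt(257 + q)
(-3607989 + D(-1*1377))*(-4606948 - 4431216) = (-3607989 + sqrt(257 - 1*1377))*(-4606948 - 4431216) = (-3607989 + sqrt(257 - 1377))*(-9038164) = (-3607989 + sqrt(-1120))*(-9038164) = (-3607989 + 4*I*sqrt(70))*(-9038164) = 32609596292196 - 36152656*I*sqrt(70)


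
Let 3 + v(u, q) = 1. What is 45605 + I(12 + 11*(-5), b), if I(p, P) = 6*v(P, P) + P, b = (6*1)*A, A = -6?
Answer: 45557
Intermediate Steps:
v(u, q) = -2 (v(u, q) = -3 + 1 = -2)
b = -36 (b = (6*1)*(-6) = 6*(-6) = -36)
I(p, P) = -12 + P (I(p, P) = 6*(-2) + P = -12 + P)
45605 + I(12 + 11*(-5), b) = 45605 + (-12 - 36) = 45605 - 48 = 45557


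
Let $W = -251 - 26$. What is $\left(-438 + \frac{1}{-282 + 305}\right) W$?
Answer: $\frac{2790221}{23} \approx 1.2131 \cdot 10^{5}$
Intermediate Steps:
$W = -277$
$\left(-438 + \frac{1}{-282 + 305}\right) W = \left(-438 + \frac{1}{-282 + 305}\right) \left(-277\right) = \left(-438 + \frac{1}{23}\right) \left(-277\right) = \left(- \frac{10073}{23}\right) \left(-277\right) = \frac{2790221}{23}$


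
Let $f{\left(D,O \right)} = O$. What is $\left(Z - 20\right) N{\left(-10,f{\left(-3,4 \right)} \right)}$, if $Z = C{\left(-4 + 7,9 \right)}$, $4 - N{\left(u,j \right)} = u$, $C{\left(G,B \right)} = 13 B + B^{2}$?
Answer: $2492$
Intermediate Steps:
$C{\left(G,B \right)} = B^{2} + 13 B$
$N{\left(u,j \right)} = 4 - u$
$Z = 198$ ($Z = 9 \left(13 + 9\right) = 9 \cdot 22 = 198$)
$\left(Z - 20\right) N{\left(-10,f{\left(-3,4 \right)} \right)} = \left(198 - 20\right) \left(4 - -10\right) = 178 \left(4 + 10\right) = 178 \cdot 14 = 2492$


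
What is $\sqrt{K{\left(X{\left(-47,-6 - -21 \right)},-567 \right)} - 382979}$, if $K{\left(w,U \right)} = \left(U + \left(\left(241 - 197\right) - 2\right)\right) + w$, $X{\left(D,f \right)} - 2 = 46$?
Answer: $4 i \sqrt{23966} \approx 619.24 i$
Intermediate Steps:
$X{\left(D,f \right)} = 48$ ($X{\left(D,f \right)} = 2 + 46 = 48$)
$K{\left(w,U \right)} = 42 + U + w$ ($K{\left(w,U \right)} = \left(U + \left(44 - 2\right)\right) + w = \left(U + 42\right) + w = \left(42 + U\right) + w = 42 + U + w$)
$\sqrt{K{\left(X{\left(-47,-6 - -21 \right)},-567 \right)} - 382979} = \sqrt{\left(42 - 567 + 48\right) - 382979} = \sqrt{-477 - 382979} = \sqrt{-383456} = 4 i \sqrt{23966}$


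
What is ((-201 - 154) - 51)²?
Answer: 164836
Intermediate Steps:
((-201 - 154) - 51)² = (-355 - 51)² = (-406)² = 164836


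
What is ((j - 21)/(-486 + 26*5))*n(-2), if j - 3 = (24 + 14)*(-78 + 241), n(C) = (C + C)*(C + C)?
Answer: -24704/89 ≈ -277.57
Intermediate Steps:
n(C) = 4*C² (n(C) = (2*C)*(2*C) = 4*C²)
j = 6197 (j = 3 + (24 + 14)*(-78 + 241) = 3 + 38*163 = 3 + 6194 = 6197)
((j - 21)/(-486 + 26*5))*n(-2) = ((6197 - 21)/(-486 + 26*5))*(4*(-2)²) = (6176/(-486 + 130))*(4*4) = (6176/(-356))*16 = (6176*(-1/356))*16 = -1544/89*16 = -24704/89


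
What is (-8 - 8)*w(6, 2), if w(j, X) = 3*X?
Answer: -96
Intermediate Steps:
(-8 - 8)*w(6, 2) = (-8 - 8)*(3*2) = -16*6 = -96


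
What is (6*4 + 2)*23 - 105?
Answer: 493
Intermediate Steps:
(6*4 + 2)*23 - 105 = (24 + 2)*23 - 105 = 26*23 - 105 = 598 - 105 = 493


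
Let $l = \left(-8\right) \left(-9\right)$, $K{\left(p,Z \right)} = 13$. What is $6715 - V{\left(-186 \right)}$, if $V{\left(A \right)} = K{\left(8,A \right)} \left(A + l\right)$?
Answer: $8197$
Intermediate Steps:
$l = 72$
$V{\left(A \right)} = 936 + 13 A$ ($V{\left(A \right)} = 13 \left(A + 72\right) = 13 \left(72 + A\right) = 936 + 13 A$)
$6715 - V{\left(-186 \right)} = 6715 - \left(936 + 13 \left(-186\right)\right) = 6715 - \left(936 - 2418\right) = 6715 - -1482 = 6715 + 1482 = 8197$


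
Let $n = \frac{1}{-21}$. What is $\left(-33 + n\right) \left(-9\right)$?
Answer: $\frac{2082}{7} \approx 297.43$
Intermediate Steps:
$n = - \frac{1}{21} \approx -0.047619$
$\left(-33 + n\right) \left(-9\right) = \left(-33 - \frac{1}{21}\right) \left(-9\right) = \left(- \frac{694}{21}\right) \left(-9\right) = \frac{2082}{7}$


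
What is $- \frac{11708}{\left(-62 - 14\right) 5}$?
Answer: $\frac{2927}{95} \approx 30.811$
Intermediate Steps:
$- \frac{11708}{\left(-62 - 14\right) 5} = - \frac{11708}{\left(-76\right) 5} = - \frac{11708}{-380} = \left(-11708\right) \left(- \frac{1}{380}\right) = \frac{2927}{95}$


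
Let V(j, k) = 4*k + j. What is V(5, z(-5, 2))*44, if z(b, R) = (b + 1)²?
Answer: 3036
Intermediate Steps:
z(b, R) = (1 + b)²
V(j, k) = j + 4*k
V(5, z(-5, 2))*44 = (5 + 4*(1 - 5)²)*44 = (5 + 4*(-4)²)*44 = (5 + 4*16)*44 = (5 + 64)*44 = 69*44 = 3036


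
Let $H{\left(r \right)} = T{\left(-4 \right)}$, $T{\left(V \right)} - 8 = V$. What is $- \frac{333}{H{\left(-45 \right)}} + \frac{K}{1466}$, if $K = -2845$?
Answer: $- \frac{249779}{2932} \approx -85.191$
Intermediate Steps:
$T{\left(V \right)} = 8 + V$
$H{\left(r \right)} = 4$ ($H{\left(r \right)} = 8 - 4 = 4$)
$- \frac{333}{H{\left(-45 \right)}} + \frac{K}{1466} = - \frac{333}{4} - \frac{2845}{1466} = - \frac{249779}{2932}$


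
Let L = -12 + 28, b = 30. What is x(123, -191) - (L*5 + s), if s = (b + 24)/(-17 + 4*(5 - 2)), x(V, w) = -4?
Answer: -366/5 ≈ -73.200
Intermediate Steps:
L = 16
s = -54/5 (s = (30 + 24)/(-17 + 4*(5 - 2)) = 54/(-17 + 4*3) = 54/(-17 + 12) = 54/(-5) = 54*(-⅕) = -54/5 ≈ -10.800)
x(123, -191) - (L*5 + s) = -4 - (16*5 - 54/5) = -4 - (80 - 54/5) = -4 - 1*346/5 = -4 - 346/5 = -366/5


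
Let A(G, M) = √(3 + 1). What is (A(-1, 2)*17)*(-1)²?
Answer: 34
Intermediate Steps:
A(G, M) = 2 (A(G, M) = √4 = 2)
(A(-1, 2)*17)*(-1)² = (2*17)*(-1)² = 34*1 = 34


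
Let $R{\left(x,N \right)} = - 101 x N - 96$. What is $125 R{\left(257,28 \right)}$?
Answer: $-90861500$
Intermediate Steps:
$R{\left(x,N \right)} = -96 - 101 N x$ ($R{\left(x,N \right)} = - 101 N x - 96 = -96 - 101 N x$)
$125 R{\left(257,28 \right)} = 125 \left(-96 - 2828 \cdot 257\right) = 125 \left(-96 - 726796\right) = 125 \left(-726892\right) = -90861500$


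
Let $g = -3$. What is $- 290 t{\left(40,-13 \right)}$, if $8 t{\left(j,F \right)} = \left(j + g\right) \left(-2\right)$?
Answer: $\frac{5365}{2} \approx 2682.5$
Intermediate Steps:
$t{\left(j,F \right)} = \frac{3}{4} - \frac{j}{4}$ ($t{\left(j,F \right)} = \frac{\left(j - 3\right) \left(-2\right)}{8} = \frac{\left(-3 + j\right) \left(-2\right)}{8} = \frac{6 - 2 j}{8} = \frac{3}{4} - \frac{j}{4}$)
$- 290 t{\left(40,-13 \right)} = - 290 \left(\frac{3}{4} - 10\right) = \left(-290\right) \left(- \frac{37}{4}\right) = \frac{5365}{2}$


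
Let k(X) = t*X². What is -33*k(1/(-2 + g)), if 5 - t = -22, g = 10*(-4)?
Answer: -99/196 ≈ -0.50510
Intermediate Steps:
g = -40
t = 27 (t = 5 - 1*(-22) = 5 + 22 = 27)
k(X) = 27*X²
-33*k(1/(-2 + g)) = -891*(1/(-2 - 40))² = -891*(1/(-42))² = -891*(-1/42)² = -891/1764 = -33*3/196 = -99/196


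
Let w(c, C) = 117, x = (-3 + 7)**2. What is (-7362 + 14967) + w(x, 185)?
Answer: 7722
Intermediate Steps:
x = 16 (x = 4**2 = 16)
(-7362 + 14967) + w(x, 185) = (-7362 + 14967) + 117 = 7605 + 117 = 7722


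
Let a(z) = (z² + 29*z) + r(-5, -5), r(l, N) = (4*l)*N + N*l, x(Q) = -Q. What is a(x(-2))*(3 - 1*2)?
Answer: 187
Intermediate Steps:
r(l, N) = 5*N*l (r(l, N) = 4*N*l + N*l = 5*N*l)
a(z) = 125 + z² + 29*z (a(z) = (z² + 29*z) + 5*(-5)*(-5) = (z² + 29*z) + 125 = 125 + z² + 29*z)
a(x(-2))*(3 - 1*2) = (125 + (-1*(-2))² + 29*(-1*(-2)))*(3 - 1*2) = (125 + 2² + 29*2)*(3 - 2) = (125 + 4 + 58)*1 = 187*1 = 187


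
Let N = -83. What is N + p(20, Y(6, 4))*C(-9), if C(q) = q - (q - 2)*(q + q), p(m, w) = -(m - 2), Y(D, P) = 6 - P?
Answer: 3643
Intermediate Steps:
p(m, w) = 2 - m (p(m, w) = -(-2 + m) = 2 - m)
C(q) = q - 2*q*(-2 + q) (C(q) = q - (-2 + q)*2*q = q - 2*q*(-2 + q))
N + p(20, Y(6, 4))*C(-9) = -83 + (2 - 1*20)*(-9*(5 - 2*(-9))) = -83 + (2 - 20)*(-9*(5 + 18)) = -83 - (-162)*23 = -83 - 18*(-207) = -83 + 3726 = 3643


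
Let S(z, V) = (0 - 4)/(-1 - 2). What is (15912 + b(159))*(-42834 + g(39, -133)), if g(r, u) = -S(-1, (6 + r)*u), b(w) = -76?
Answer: -2035021016/3 ≈ -6.7834e+8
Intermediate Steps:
S(z, V) = 4/3 (S(z, V) = -4/(-3) = -4*(-⅓) = 4/3)
g(r, u) = -4/3 (g(r, u) = -1*4/3 = -4/3)
(15912 + b(159))*(-42834 + g(39, -133)) = (15912 - 76)*(-42834 - 4/3) = 15836*(-128506/3) = -2035021016/3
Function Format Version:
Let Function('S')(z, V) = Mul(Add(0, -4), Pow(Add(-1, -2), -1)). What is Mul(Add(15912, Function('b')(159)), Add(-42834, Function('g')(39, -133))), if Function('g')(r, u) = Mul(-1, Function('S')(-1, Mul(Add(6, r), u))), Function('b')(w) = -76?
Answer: Rational(-2035021016, 3) ≈ -6.7834e+8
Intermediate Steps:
Function('S')(z, V) = Rational(4, 3) (Function('S')(z, V) = Mul(-4, Pow(-3, -1)) = Mul(-4, Rational(-1, 3)) = Rational(4, 3))
Function('g')(r, u) = Rational(-4, 3) (Function('g')(r, u) = Mul(-1, Rational(4, 3)) = Rational(-4, 3))
Mul(Add(15912, Function('b')(159)), Add(-42834, Function('g')(39, -133))) = Mul(Add(15912, -76), Add(-42834, Rational(-4, 3))) = Mul(15836, Rational(-128506, 3)) = Rational(-2035021016, 3)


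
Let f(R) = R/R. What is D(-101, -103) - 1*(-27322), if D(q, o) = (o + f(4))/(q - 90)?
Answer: 5218604/191 ≈ 27323.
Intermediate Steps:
f(R) = 1
D(q, o) = (1 + o)/(-90 + q) (D(q, o) = (o + 1)/(q - 90) = (1 + o)/(-90 + q))
D(-101, -103) - 1*(-27322) = (1 - 103)/(-90 - 101) - 1*(-27322) = -102/(-191) + 27322 = -1/191*(-102) + 27322 = 102/191 + 27322 = 5218604/191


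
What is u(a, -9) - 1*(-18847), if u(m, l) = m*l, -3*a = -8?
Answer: 18823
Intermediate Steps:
a = 8/3 (a = -⅓*(-8) = 8/3 ≈ 2.6667)
u(m, l) = l*m
u(a, -9) - 1*(-18847) = -9*8/3 - 1*(-18847) = -24 + 18847 = 18823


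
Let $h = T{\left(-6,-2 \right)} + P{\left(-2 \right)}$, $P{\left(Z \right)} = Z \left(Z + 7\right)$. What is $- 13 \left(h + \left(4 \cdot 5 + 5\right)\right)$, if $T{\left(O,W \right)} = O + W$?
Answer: $-91$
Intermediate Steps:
$P{\left(Z \right)} = Z \left(7 + Z\right)$
$h = -18$ ($h = \left(-6 - 2\right) - 2 \left(7 - 2\right) = -8 - 10 = -18$)
$- 13 \left(h + \left(4 \cdot 5 + 5\right)\right) = - 13 \left(-18 + \left(4 \cdot 5 + 5\right)\right) = - 13 \left(-18 + \left(20 + 5\right)\right) = - 13 \left(-18 + 25\right) = \left(-13\right) 7 = -91$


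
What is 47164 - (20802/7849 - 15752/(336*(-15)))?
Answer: 233191288739/4944870 ≈ 47158.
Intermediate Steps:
47164 - (20802/7849 - 15752/(336*(-15))) = 47164 - (20802*(1/7849) - 15752/(-5040)) = 47164 - (20802/7849 - 15752*(-1/5040)) = 47164 - (20802/7849 + 1969/630) = 47164 - 1*28559941/4944870 = 47164 - 28559941/4944870 = 233191288739/4944870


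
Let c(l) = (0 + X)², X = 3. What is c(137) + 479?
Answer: 488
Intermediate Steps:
c(l) = 9 (c(l) = (0 + 3)² = 3² = 9)
c(137) + 479 = 9 + 479 = 488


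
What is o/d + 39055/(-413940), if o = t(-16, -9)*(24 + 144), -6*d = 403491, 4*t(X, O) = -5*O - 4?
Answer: -1335677939/11134737636 ≈ -0.11996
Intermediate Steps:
t(X, O) = -1 - 5*O/4 (t(X, O) = (-5*O - 4)/4 = (-4 - 5*O)/4 = -1 - 5*O/4)
d = -134497/2 (d = -⅙*403491 = -134497/2 ≈ -67249.)
o = 1722 (o = (-1 - 5/4*(-9))*(24 + 144) = (-1 + 45/4)*168 = (41/4)*168 = 1722)
o/d + 39055/(-413940) = 1722/(-134497/2) + 39055/(-413940) = 1722*(-2/134497) + 39055*(-1/413940) = -3444/134497 - 7811/82788 = -1335677939/11134737636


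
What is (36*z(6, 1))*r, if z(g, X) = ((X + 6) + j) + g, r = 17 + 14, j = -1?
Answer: 13392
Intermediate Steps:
r = 31
z(g, X) = 5 + X + g (z(g, X) = ((X + 6) - 1) + g = ((6 + X) - 1) + g = (5 + X) + g = 5 + X + g)
(36*z(6, 1))*r = (36*(5 + 1 + 6))*31 = (36*12)*31 = 432*31 = 13392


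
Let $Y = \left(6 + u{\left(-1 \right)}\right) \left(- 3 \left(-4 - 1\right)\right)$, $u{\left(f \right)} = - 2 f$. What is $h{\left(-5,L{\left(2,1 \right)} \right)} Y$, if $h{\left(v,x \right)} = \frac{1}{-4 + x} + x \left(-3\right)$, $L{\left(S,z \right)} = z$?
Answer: $-400$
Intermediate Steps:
$h{\left(v,x \right)} = \frac{1}{-4 + x} - 3 x$
$Y = 120$ ($Y = \left(6 - -2\right) \left(- 3 \left(-4 - 1\right)\right) = \left(6 + 2\right) \left(\left(-3\right) \left(-5\right)\right) = 8 \cdot 15 = 120$)
$h{\left(-5,L{\left(2,1 \right)} \right)} Y = \frac{1 - 3 \cdot 1^{2} + 12 \cdot 1}{-4 + 1} \cdot 120 = \frac{1 - 3 + 12}{-3} \cdot 120 = - \frac{1 - 3 + 12}{3} \cdot 120 = \left(- \frac{1}{3}\right) 10 \cdot 120 = \left(- \frac{10}{3}\right) 120 = -400$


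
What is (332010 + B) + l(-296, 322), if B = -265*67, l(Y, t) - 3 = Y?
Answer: 313962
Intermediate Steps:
l(Y, t) = 3 + Y
B = -17755
(332010 + B) + l(-296, 322) = (332010 - 17755) + (3 - 296) = 314255 - 293 = 313962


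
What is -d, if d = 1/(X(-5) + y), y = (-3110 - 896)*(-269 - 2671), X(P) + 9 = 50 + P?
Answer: -1/11777676 ≈ -8.4906e-8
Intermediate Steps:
X(P) = 41 + P (X(P) = -9 + (50 + P) = 41 + P)
y = 11777640 (y = -4006*(-2940) = 11777640)
d = 1/11777676 (d = 1/((41 - 5) + 11777640) = 1/(36 + 11777640) = 1/11777676 ≈ 8.4906e-8)
-d = -1*1/11777676 = -1/11777676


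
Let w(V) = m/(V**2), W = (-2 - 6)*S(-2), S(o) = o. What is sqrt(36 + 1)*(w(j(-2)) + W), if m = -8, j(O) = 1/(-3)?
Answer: -56*sqrt(37) ≈ -340.63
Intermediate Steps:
j(O) = -1/3
W = 16 (W = (-2 - 6)*(-2) = -8*(-2) = 16)
w(V) = -8/V**2
sqrt(36 + 1)*(w(j(-2)) + W) = sqrt(36 + 1)*(-8/(-1/3)**2 + 16) = sqrt(37)*(-8*9 + 16) = sqrt(37)*(-72 + 16) = sqrt(37)*(-56) = -56*sqrt(37)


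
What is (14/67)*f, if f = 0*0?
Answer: 0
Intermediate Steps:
f = 0
(14/67)*f = (14/67)*0 = 0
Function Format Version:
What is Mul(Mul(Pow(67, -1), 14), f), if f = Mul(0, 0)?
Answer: 0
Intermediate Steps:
f = 0
Mul(Mul(Pow(67, -1), 14), f) = Mul(Mul(Pow(67, -1), 14), 0) = Mul(Mul(Rational(1, 67), 14), 0) = Mul(Rational(14, 67), 0) = 0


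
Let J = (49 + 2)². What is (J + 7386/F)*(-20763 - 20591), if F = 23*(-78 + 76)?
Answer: -100921740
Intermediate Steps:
F = -46 (F = 23*(-2) = -46)
J = 2601 (J = 51² = 2601)
(J + 7386/F)*(-20763 - 20591) = (2601 + 7386/(-46))*(-20763 - 20591) = (2601 + 7386*(-1/46))*(-41354) = (2601 - 3693/23)*(-41354) = (56130/23)*(-41354) = -100921740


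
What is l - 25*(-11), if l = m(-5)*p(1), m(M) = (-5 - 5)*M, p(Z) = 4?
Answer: 475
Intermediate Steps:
m(M) = -10*M
l = 200 (l = -10*(-5)*4 = 50*4 = 200)
l - 25*(-11) = 200 - 25*(-11) = 200 + 275 = 475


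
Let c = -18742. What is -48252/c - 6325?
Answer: -59247449/9371 ≈ -6322.4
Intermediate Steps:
-48252/c - 6325 = -48252/(-18742) - 6325 = -48252*(-1/18742) - 6325 = 24126/9371 - 6325 = -59247449/9371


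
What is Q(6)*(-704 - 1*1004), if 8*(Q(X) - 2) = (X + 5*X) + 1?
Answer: -22631/2 ≈ -11316.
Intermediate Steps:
Q(X) = 17/8 + 3*X/4 (Q(X) = 2 + ((X + 5*X) + 1)/8 = 2 + (6*X + 1)/8 = 2 + (1 + 6*X)/8 = 2 + (⅛ + 3*X/4) = 17/8 + 3*X/4)
Q(6)*(-704 - 1*1004) = (17/8 + (¾)*6)*(-704 - 1*1004) = (17/8 + 9/2)*(-704 - 1004) = (53/8)*(-1708) = -22631/2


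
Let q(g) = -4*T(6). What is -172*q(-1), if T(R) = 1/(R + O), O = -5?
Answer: 688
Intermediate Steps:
T(R) = 1/(-5 + R) (T(R) = 1/(R - 5) = 1/(-5 + R))
q(g) = -4 (q(g) = -4/(-5 + 6) = -4/1 = -4*1 = -4)
-172*q(-1) = -172*(-4) = 688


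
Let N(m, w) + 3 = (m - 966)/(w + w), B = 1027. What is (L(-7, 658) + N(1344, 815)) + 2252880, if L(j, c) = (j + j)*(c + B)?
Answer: 1816869094/815 ≈ 2.2293e+6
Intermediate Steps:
N(m, w) = -3 + (-966 + m)/(2*w) (N(m, w) = -3 + (m - 966)/(w + w) = -3 + (-966 + m)/((2*w)) = -3 + (-966 + m)*(1/(2*w)) = -3 + (-966 + m)/(2*w))
L(j, c) = 2*j*(1027 + c) (L(j, c) = (j + j)*(c + 1027) = (2*j)*(1027 + c) = 2*j*(1027 + c))
(L(-7, 658) + N(1344, 815)) + 2252880 = (2*(-7)*(1027 + 658) + (½)*(-966 + 1344 - 6*815)/815) + 2252880 = (2*(-7)*1685 + (½)*(1/815)*(-966 + 1344 - 4890)) + 2252880 = (-23590 + (½)*(1/815)*(-4512)) + 2252880 = (-23590 - 2256/815) + 2252880 = -19228106/815 + 2252880 = 1816869094/815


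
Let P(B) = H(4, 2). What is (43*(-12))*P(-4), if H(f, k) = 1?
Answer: -516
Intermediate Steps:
P(B) = 1
(43*(-12))*P(-4) = (43*(-12))*1 = -516*1 = -516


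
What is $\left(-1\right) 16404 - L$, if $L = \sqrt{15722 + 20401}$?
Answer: $-16404 - \sqrt{36123} \approx -16594.0$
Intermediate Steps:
$L = \sqrt{36123} \approx 190.06$
$\left(-1\right) 16404 - L = \left(-1\right) 16404 - \sqrt{36123} = -16404 - \sqrt{36123}$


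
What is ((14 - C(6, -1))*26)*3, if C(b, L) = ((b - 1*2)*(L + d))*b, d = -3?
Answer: 8580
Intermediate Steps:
C(b, L) = b*(-3 + L)*(-2 + b) (C(b, L) = ((b - 1*2)*(L - 3))*b = ((b - 2)*(-3 + L))*b = ((-2 + b)*(-3 + L))*b = ((-3 + L)*(-2 + b))*b = b*(-3 + L)*(-2 + b))
((14 - C(6, -1))*26)*3 = ((14 - 6*(6 - 3*6 - 2*(-1) - 1*6))*26)*3 = ((14 - 6*(6 - 18 + 2 - 6))*26)*3 = ((14 - 6*(-16))*26)*3 = ((14 - 1*(-96))*26)*3 = ((14 + 96)*26)*3 = (110*26)*3 = 2860*3 = 8580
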